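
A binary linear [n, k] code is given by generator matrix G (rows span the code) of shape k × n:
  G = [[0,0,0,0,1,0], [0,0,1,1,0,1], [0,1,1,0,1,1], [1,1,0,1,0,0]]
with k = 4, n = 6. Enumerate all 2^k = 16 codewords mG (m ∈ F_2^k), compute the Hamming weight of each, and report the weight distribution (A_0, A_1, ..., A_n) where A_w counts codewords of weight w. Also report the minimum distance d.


Weight distribution: A_0 = 1, A_1 = 2, A_2 = 2, A_3 = 4, A_4 = 5, A_5 = 2. Minimum distance d = 1.

Enumerate all 2^4 = 16 messages m ∈ F_2^4.
For each, compute codeword c = mG in F_2^6, then tally its weight.
  m = 0000 → c = 000000, weight = 0.
  m = 1000 → c = 000010, weight = 1.
  m = 0100 → c = 001101, weight = 3.
  m = 1100 → c = 001111, weight = 4.
  m = 0010 → c = 011011, weight = 4.
  m = 1010 → c = 011001, weight = 3.
  m = 0110 → c = 010110, weight = 3.
  m = 1110 → c = 010100, weight = 2.
  m = 0001 → c = 110100, weight = 3.
  m = 1001 → c = 110110, weight = 4.
  m = 0101 → c = 111001, weight = 4.
  m = 1101 → c = 111011, weight = 5.
  m = 0011 → c = 101111, weight = 5.
  m = 1011 → c = 101101, weight = 4.
  m = 0111 → c = 100010, weight = 2.
  m = 1111 → c = 100000, weight = 1.
Tally weights:
  weight 0: 1 codewords.
  weight 1: 2 codewords.
  weight 2: 2 codewords.
  weight 3: 4 codewords.
  weight 4: 5 codewords.
  weight 5: 2 codewords.
Minimum distance d = smallest w > 0 with A_w > 0 = 1.
Sanity: Σ A_w = 16 = 2^4 = 16 ✓.


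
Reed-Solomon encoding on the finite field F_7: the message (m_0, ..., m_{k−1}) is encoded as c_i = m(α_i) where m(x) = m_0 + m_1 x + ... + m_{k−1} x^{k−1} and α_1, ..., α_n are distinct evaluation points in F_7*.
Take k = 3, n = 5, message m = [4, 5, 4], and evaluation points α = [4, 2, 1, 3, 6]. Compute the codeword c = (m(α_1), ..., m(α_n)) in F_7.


c = [4, 2, 6, 6, 3]

Message polynomial: m(x) = 4 + 5·x + 4·x^2 (mod 7).
For each evaluation point α_i, compute m(α_i) mod 7:
  α_1 = 4: Horner steps 4 → 0 → 4, so m(4) = 4.
  α_2 = 2: Horner steps 4 → 6 → 2, so m(2) = 2.
  α_3 = 1: Horner steps 4 → 2 → 6, so m(1) = 6.
  α_4 = 3: Horner steps 4 → 3 → 6, so m(3) = 6.
  α_5 = 6: Horner steps 4 → 1 → 3, so m(6) = 3.
Codeword c = [4, 2, 6, 6, 3] ∈ F_7^5.


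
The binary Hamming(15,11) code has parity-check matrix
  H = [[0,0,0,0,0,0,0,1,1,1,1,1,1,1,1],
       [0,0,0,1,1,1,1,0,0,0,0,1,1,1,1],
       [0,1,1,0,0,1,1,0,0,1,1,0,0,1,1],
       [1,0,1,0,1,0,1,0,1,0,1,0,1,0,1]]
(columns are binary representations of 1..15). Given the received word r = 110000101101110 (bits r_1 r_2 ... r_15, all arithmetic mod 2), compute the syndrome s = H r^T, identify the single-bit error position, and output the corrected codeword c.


s = (1, 0, 0, 0)^T, error position = 8, corrected codeword c = 110000111101110

Compute s = H r^T mod 2 one row at a time:
  s_1 = 0 + 1 + 1 + 0 + 1 + 1 + 1 + 0 = 5 ≡ 1 (mod 2).
  s_2 = 0 + 0 + 0 + 1 + 1 + 1 + 1 + 0 = 4 ≡ 0 (mod 2).
  s_3 = 1 + 0 + 0 + 1 + 1 + 0 + 1 + 0 = 4 ≡ 0 (mod 2).
  s_4 = 1 + 0 + 0 + 1 + 1 + 0 + 1 + 0 = 4 ≡ 0 (mod 2).
s = (1, 0, 0, 0)^T — this equals column 8 of H (binary 1000), so error is at position 8.
Correct: flip bit 8 of r = 110000101101110 to get c = 110000111101110.


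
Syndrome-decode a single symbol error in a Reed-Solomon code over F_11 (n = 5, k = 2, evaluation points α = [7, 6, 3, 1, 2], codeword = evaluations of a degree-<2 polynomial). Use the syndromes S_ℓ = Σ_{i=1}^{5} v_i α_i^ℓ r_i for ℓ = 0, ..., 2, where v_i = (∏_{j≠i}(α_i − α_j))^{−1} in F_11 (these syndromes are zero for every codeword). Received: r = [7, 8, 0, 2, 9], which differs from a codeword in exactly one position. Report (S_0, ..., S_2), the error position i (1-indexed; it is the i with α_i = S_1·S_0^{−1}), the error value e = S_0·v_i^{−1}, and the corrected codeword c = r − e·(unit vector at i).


S = (4, 8, 5), error at position 5, error magnitude e = 8, c = [7, 8, 0, 2, 1].

Step 1: column multipliers v_i = (∏_{j≠i}(α_i − α_j))^{−1} mod 11.
  i = 1 (α = 7): (7−6)(7−3)(7−1)(7−2) = 1·4·6·5 = 120 ≡ 10, so v_1 = 10^{−1} = 10 (mod 11).
  i = 2 (α = 6): (6−7)(6−3)(6−1)(6−2) = (−1)·3·5·4 = −60 ≡ 6, so v_2 = 6^{−1} = 2 (mod 11).
  i = 3 (α = 3): (3−7)(3−6)(3−1)(3−2) = (−4)·(−3)·2·1 = 24 ≡ 2, so v_3 = 2^{−1} = 6 (mod 11).
  i = 4 (α = 1): (1−7)(1−6)(1−3)(1−2) = (−6)·(−5)·(−2)·(−1) = 60 ≡ 5, so v_4 = 5^{−1} = 9 (mod 11).
  i = 5 (α = 2): (2−7)(2−6)(2−3)(2−1) = (−5)·(−4)·(−1)·1 = −20 ≡ 2, so v_5 = 2^{−1} = 6 (mod 11).
  v = [10, 2, 6, 9, 6].
Step 2: syndromes of r = [7, 8, 0, 2, 9] (all sums mod 11).
  S_0 = Σ v_i r_i = 10·7 + 2·8 + 6·0 + 9·2 + 6·9 = 158 ≡ 4.
  S_1 = Σ v_i α_i r_i = 10·7·7 + 2·6·8 + 6·3·0 + 9·1·2 + 6·2·9 = 712 ≡ 8.
  α_i^2 mod 11 = [5, 3, 9, 1, 4].
  S_2 = Σ v_i α_i^2 r_i = 10·5·7 + 2·3·8 + 6·9·0 + 9·1·2 + 6·4·9 = 632 ≡ 5.
  S = (4, 8, 5) ≠ 0, so r is not a codeword (an error is present).
Step 3: locate the error. For a single error e at position i, S_ℓ = v_i·e·α_i^ℓ, so α_err = S_1/S_0.
  S_0^{−1} = 4^{−1} = 3 (mod 11), so α_err = 8·3 = 24 ≡ 2 = α_5. Error position i = 5.
  Consistency check: S_2/S_1 = 5·7 = 35 ≡ 2 = α_err ✓ (single-error assumption holds).
Step 4: error magnitude e = S_0/v_5 = S_0·∏_{j≠5}(α_5 − α_j) = 4·2 = 8 ≡ 8 (mod 11).
Step 5: correct position 5: c_5 = r_5 − e = 9 − 8 ≡ 1 (mod 11). Hence c = [7, 8, 0, 2, 1].
  Check: interpolating c through the α_i gives m(x) = 3 + 10·x (degree < 2) with m(α_i) = c_i for every i, so c is indeed a codeword.


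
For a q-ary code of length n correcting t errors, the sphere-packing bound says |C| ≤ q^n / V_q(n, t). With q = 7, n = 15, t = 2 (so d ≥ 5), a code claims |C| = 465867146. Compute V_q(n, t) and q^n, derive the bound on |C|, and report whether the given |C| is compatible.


V_q(n, t) = 3871, q^n = 4747561509943, Hamming bound = 1226443169, |C| = 465867146 ≤ bound (satisfied).

Step 1: Compute V_q(n, t) = Σ_{j=0}^2 C(n, j) (q−1)^j.
  j = 0: C(15,0)·(6)^0 = 1·1 = 1.
  j = 1: C(15,1)·(6)^1 = 15·6 = 90.
  j = 2: C(15,2)·(6)^2 = 105·36 = 3780.
  V_q(n, t) = 1 + 90 + 3780 = 3871.
Step 2: q^n = 7^15 = 4747561509943.
Step 3: Hamming bound ⌊q^n / V_q(n,t)⌋ = ⌊4747561509943/3871⌋ = 1226443169.
Step 4: Compare |C| = 465867146 to 1226443169: satisfied.
The claimed |C| lies below the Hamming bound.


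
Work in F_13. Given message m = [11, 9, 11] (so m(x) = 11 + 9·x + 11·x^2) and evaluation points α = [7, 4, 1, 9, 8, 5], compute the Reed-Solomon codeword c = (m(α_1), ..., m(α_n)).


c = [2, 2, 5, 8, 7, 6]

Message polynomial: m(x) = 11 + 9·x + 11·x^2 (mod 13).
For each evaluation point α_i, compute m(α_i) mod 13:
  α_1 = 7: Horner steps 11 → 8 → 2, so m(7) = 2.
  α_2 = 4: Horner steps 11 → 1 → 2, so m(4) = 2.
  α_3 = 1: Horner steps 11 → 7 → 5, so m(1) = 5.
  α_4 = 9: Horner steps 11 → 4 → 8, so m(9) = 8.
  α_5 = 8: Horner steps 11 → 6 → 7, so m(8) = 7.
  α_6 = 5: Horner steps 11 → 12 → 6, so m(5) = 6.
Codeword c = [2, 2, 5, 8, 7, 6] ∈ F_13^6.


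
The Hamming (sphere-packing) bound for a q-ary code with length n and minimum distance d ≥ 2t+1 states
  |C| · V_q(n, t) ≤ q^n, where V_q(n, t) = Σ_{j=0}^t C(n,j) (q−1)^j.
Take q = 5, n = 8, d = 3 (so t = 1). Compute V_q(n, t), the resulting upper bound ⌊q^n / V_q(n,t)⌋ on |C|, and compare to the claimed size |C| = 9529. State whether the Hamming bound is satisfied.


V_q(n, t) = 33, q^n = 390625, Hamming bound = 11837, |C| = 9529 ≤ bound (satisfied).

Step 1: Compute V_q(n, t) = Σ_{j=0}^1 C(n, j) (q−1)^j.
  j = 0: C(8,0)·(4)^0 = 1·1 = 1.
  j = 1: C(8,1)·(4)^1 = 8·4 = 32.
  V_q(n, t) = 1 + 32 = 33.
Step 2: q^n = 5^8 = 390625.
Step 3: Hamming bound ⌊q^n / V_q(n,t)⌋ = ⌊390625/33⌋ = 11837.
Step 4: Compare |C| = 9529 to 11837: satisfied.
The claimed |C| lies below the Hamming bound.


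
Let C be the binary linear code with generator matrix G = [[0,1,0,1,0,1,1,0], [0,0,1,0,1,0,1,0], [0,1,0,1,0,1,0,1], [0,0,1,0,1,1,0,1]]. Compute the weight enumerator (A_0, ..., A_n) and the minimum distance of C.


Weight distribution: A_0 = 1, A_1 = 1, A_2 = 1, A_3 = 5, A_4 = 5, A_5 = 1, A_6 = 1, A_7 = 1. Minimum distance d = 1.

Enumerate all 2^4 = 16 messages m ∈ F_2^4.
For each, compute codeword c = mG in F_2^8, then tally its weight.
  m = 0000 → c = 00000000, weight = 0.
  m = 1000 → c = 01010110, weight = 4.
  m = 0100 → c = 00101010, weight = 3.
  m = 1100 → c = 01111100, weight = 5.
  m = 0010 → c = 01010101, weight = 4.
  m = 1010 → c = 00000011, weight = 2.
  m = 0110 → c = 01111111, weight = 7.
  m = 1110 → c = 00101001, weight = 3.
  m = 0001 → c = 00101101, weight = 4.
  m = 1001 → c = 01111011, weight = 6.
  m = 0101 → c = 00000111, weight = 3.
  m = 1101 → c = 01010001, weight = 3.
  m = 0011 → c = 01111000, weight = 4.
  m = 1011 → c = 00101110, weight = 4.
  m = 0111 → c = 01010010, weight = 3.
  m = 1111 → c = 00000100, weight = 1.
Tally weights:
  weight 0: 1 codewords.
  weight 1: 1 codewords.
  weight 2: 1 codewords.
  weight 3: 5 codewords.
  weight 4: 5 codewords.
  weight 5: 1 codewords.
  weight 6: 1 codewords.
  weight 7: 1 codewords.
Minimum distance d = smallest w > 0 with A_w > 0 = 1.
Sanity: Σ A_w = 16 = 2^4 = 16 ✓.


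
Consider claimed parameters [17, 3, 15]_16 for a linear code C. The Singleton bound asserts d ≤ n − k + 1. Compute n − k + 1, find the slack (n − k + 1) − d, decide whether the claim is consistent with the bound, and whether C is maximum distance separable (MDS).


Singleton RHS = n − k + 1 = 15, slack = 0, bound satisfied, MDS.

Singleton bound: d ≤ n − k + 1.
Here n = 17, k = 3, so n − k + 1 = 15.
Given d = 15, check d ≤ 15: YES.
Slack = (n − k + 1) − d = 0.
The code is MDS (slack = 0).
Description: the claimed parameters are [17, 3, 15]_16; such a code would be MDS (meets Singleton bound).


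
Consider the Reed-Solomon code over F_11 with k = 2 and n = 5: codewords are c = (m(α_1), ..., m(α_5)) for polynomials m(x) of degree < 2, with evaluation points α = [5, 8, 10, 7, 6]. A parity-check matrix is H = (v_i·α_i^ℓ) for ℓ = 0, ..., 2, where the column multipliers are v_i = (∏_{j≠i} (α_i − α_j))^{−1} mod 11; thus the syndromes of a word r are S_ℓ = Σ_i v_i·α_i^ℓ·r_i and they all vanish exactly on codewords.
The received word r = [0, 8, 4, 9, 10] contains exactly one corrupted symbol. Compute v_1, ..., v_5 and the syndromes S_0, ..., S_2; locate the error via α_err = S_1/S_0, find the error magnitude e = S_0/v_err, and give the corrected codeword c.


S = (2, 9, 2), error at position 3, error magnitude e = 9, c = [0, 8, 6, 9, 10].

Step 1: column multipliers v_i = (∏_{j≠i}(α_i − α_j))^{−1} mod 11.
  i = 1 (α = 5): (5−8)(5−10)(5−7)(5−6) = (−3)·(−5)·(−2)·(−1) = 30 ≡ 8, so v_1 = 8^{−1} = 7 (mod 11).
  i = 2 (α = 8): (8−5)(8−10)(8−7)(8−6) = 3·(−2)·1·2 = −12 ≡ 10, so v_2 = 10^{−1} = 10 (mod 11).
  i = 3 (α = 10): (10−5)(10−8)(10−7)(10−6) = 5·2·3·4 = 120 ≡ 10, so v_3 = 10^{−1} = 10 (mod 11).
  i = 4 (α = 7): (7−5)(7−8)(7−10)(7−6) = 2·(−1)·(−3)·1 = 6 ≡ 6, so v_4 = 6^{−1} = 2 (mod 11).
  i = 5 (α = 6): (6−5)(6−8)(6−10)(6−7) = 1·(−2)·(−4)·(−1) = −8 ≡ 3, so v_5 = 3^{−1} = 4 (mod 11).
  v = [7, 10, 10, 2, 4].
Step 2: syndromes of r = [0, 8, 4, 9, 10] (all sums mod 11).
  S_0 = Σ v_i r_i = 7·0 + 10·8 + 10·4 + 2·9 + 4·10 = 178 ≡ 2.
  S_1 = Σ v_i α_i r_i = 7·5·0 + 10·8·8 + 10·10·4 + 2·7·9 + 4·6·10 = 1406 ≡ 9.
  α_i^2 mod 11 = [3, 9, 1, 5, 3].
  S_2 = Σ v_i α_i^2 r_i = 7·3·0 + 10·9·8 + 10·1·4 + 2·5·9 + 4·3·10 = 970 ≡ 2.
  S = (2, 9, 2) ≠ 0, so r is not a codeword (an error is present).
Step 3: locate the error. For a single error e at position i, S_ℓ = v_i·e·α_i^ℓ, so α_err = S_1/S_0.
  S_0^{−1} = 2^{−1} = 6 (mod 11), so α_err = 9·6 = 54 ≡ 10 = α_3. Error position i = 3.
  Consistency check: S_2/S_1 = 2·5 = 10 ≡ 10 = α_err ✓ (single-error assumption holds).
Step 4: error magnitude e = S_0/v_3 = S_0·∏_{j≠3}(α_3 − α_j) = 2·10 = 20 ≡ 9 (mod 11).
Step 5: correct position 3: c_3 = r_3 − e = 4 − 9 ≡ 6 (mod 11). Hence c = [0, 8, 6, 9, 10].
  Check: interpolating c through the α_i gives m(x) = 5 + 10·x (degree < 2) with m(α_i) = c_i for every i, so c is indeed a codeword.


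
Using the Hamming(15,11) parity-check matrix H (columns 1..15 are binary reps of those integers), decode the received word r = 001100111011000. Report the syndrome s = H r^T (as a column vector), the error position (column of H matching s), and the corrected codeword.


s = (0, 1, 1, 0)^T, error position = 6, corrected codeword c = 001101111011000

Compute s = H r^T mod 2 one row at a time:
  s_1 = 1 + 1 + 0 + 1 + 1 + 0 + 0 + 0 = 4 ≡ 0 (mod 2).
  s_2 = 1 + 0 + 0 + 1 + 1 + 0 + 0 + 0 = 3 ≡ 1 (mod 2).
  s_3 = 0 + 1 + 0 + 1 + 0 + 1 + 0 + 0 = 3 ≡ 1 (mod 2).
  s_4 = 0 + 1 + 0 + 1 + 1 + 1 + 0 + 0 = 4 ≡ 0 (mod 2).
s = (0, 1, 1, 0)^T — this equals column 6 of H (binary 0110), so error is at position 6.
Correct: flip bit 6 of r = 001100111011000 to get c = 001101111011000.


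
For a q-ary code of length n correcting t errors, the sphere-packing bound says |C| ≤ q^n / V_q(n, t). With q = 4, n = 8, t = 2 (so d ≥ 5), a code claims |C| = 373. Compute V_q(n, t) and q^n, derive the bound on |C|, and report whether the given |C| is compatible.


V_q(n, t) = 277, q^n = 65536, Hamming bound = 236, |C| = 373 > bound (violated).

Step 1: Compute V_q(n, t) = Σ_{j=0}^2 C(n, j) (q−1)^j.
  j = 0: C(8,0)·(3)^0 = 1·1 = 1.
  j = 1: C(8,1)·(3)^1 = 8·3 = 24.
  j = 2: C(8,2)·(3)^2 = 28·9 = 252.
  V_q(n, t) = 1 + 24 + 252 = 277.
Step 2: q^n = 4^8 = 65536.
Step 3: Hamming bound ⌊q^n / V_q(n,t)⌋ = ⌊65536/277⌋ = 236.
Step 4: Compare |C| = 373 to 236: violated.
The claimed |C| lies above the Hamming bound, so no 4-ary code of length 8 with d ≥ 5 can have 373 codewords.


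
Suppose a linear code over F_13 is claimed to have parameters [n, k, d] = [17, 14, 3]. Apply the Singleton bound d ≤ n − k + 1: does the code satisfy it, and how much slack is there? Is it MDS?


Singleton RHS = n − k + 1 = 4, slack = 1, bound satisfied, not MDS.

Singleton bound: d ≤ n − k + 1.
Here n = 17, k = 14, so n − k + 1 = 4.
Given d = 3, check d ≤ 4: YES.
Slack = (n − k + 1) − d = 1.
The code is NOT MDS (slack = 1 > 0).
Description: the claimed parameters are [17, 14, 3]_13; such a code would be non-MDS.


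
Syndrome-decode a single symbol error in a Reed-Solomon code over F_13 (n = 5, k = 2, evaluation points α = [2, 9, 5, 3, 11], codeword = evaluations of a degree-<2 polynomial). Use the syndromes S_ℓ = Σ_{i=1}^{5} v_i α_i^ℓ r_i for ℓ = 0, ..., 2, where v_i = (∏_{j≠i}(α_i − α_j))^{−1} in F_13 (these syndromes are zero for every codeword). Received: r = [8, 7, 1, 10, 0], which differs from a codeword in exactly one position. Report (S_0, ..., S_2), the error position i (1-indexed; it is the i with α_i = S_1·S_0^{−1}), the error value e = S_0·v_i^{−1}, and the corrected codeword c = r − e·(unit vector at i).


S = (12, 4, 10), error at position 2, error magnitude e = 11, c = [8, 9, 1, 10, 0].

Step 1: column multipliers v_i = (∏_{j≠i}(α_i − α_j))^{−1} mod 13.
  i = 1 (α = 2): (2−9)(2−5)(2−3)(2−11) = (−7)·(−3)·(−1)·(−9) = 189 ≡ 7, so v_1 = 7^{−1} = 2 (mod 13).
  i = 2 (α = 9): (9−2)(9−5)(9−3)(9−11) = 7·4·6·(−2) = −336 ≡ 2, so v_2 = 2^{−1} = 7 (mod 13).
  i = 3 (α = 5): (5−2)(5−9)(5−3)(5−11) = 3·(−4)·2·(−6) = 144 ≡ 1, so v_3 = 1^{−1} = 1 (mod 13).
  i = 4 (α = 3): (3−2)(3−9)(3−5)(3−11) = 1·(−6)·(−2)·(−8) = −96 ≡ 8, so v_4 = 8^{−1} = 5 (mod 13).
  i = 5 (α = 11): (11−2)(11−9)(11−5)(11−3) = 9·2·6·8 = 864 ≡ 6, so v_5 = 6^{−1} = 11 (mod 13).
  v = [2, 7, 1, 5, 11].
Step 2: syndromes of r = [8, 7, 1, 10, 0] (all sums mod 13).
  S_0 = Σ v_i r_i = 2·8 + 7·7 + 1·1 + 5·10 + 11·0 = 116 ≡ 12.
  S_1 = Σ v_i α_i r_i = 2·2·8 + 7·9·7 + 1·5·1 + 5·3·10 + 11·11·0 = 628 ≡ 4.
  α_i^2 mod 13 = [4, 3, 12, 9, 4].
  S_2 = Σ v_i α_i^2 r_i = 2·4·8 + 7·3·7 + 1·12·1 + 5·9·10 + 11·4·0 = 673 ≡ 10.
  S = (12, 4, 10) ≠ 0, so r is not a codeword (an error is present).
Step 3: locate the error. For a single error e at position i, S_ℓ = v_i·e·α_i^ℓ, so α_err = S_1/S_0.
  S_0^{−1} = 12^{−1} = 12 (mod 13), so α_err = 4·12 = 48 ≡ 9 = α_2. Error position i = 2.
  Consistency check: S_2/S_1 = 10·10 = 100 ≡ 9 = α_err ✓ (single-error assumption holds).
Step 4: error magnitude e = S_0/v_2 = S_0·∏_{j≠2}(α_2 − α_j) = 12·2 = 24 ≡ 11 (mod 13).
Step 5: correct position 2: c_2 = r_2 − e = 7 − 11 ≡ 9 (mod 13). Hence c = [8, 9, 1, 10, 0].
  Check: interpolating c through the α_i gives m(x) = 4 + 2·x (degree < 2) with m(α_i) = c_i for every i, so c is indeed a codeword.


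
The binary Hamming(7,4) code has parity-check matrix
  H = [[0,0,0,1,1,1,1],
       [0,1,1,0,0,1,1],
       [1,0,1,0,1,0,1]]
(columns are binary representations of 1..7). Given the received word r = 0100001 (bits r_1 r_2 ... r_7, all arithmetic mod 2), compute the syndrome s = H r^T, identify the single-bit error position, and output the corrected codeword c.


s = (1, 0, 1)^T, error position = 5, corrected codeword c = 0100101

Compute s = H r^T mod 2 one row at a time:
  s_1 = 0 + 0 + 0 + 1 = 1 ≡ 1 (mod 2).
  s_2 = 1 + 0 + 0 + 1 = 2 ≡ 0 (mod 2).
  s_3 = 0 + 0 + 0 + 1 = 1 ≡ 1 (mod 2).
s = (1, 0, 1)^T — this equals column 5 of H (binary 101), so error is at position 5.
Correct: flip bit 5 of r = 0100001 to get c = 0100101.


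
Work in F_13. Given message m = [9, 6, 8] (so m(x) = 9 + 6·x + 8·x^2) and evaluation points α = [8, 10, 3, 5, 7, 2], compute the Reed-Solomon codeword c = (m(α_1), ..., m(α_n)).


c = [10, 11, 8, 5, 1, 1]

Message polynomial: m(x) = 9 + 6·x + 8·x^2 (mod 13).
For each evaluation point α_i, compute m(α_i) mod 13:
  α_1 = 8: Horner steps 8 → 5 → 10, so m(8) = 10.
  α_2 = 10: Horner steps 8 → 8 → 11, so m(10) = 11.
  α_3 = 3: Horner steps 8 → 4 → 8, so m(3) = 8.
  α_4 = 5: Horner steps 8 → 7 → 5, so m(5) = 5.
  α_5 = 7: Horner steps 8 → 10 → 1, so m(7) = 1.
  α_6 = 2: Horner steps 8 → 9 → 1, so m(2) = 1.
Codeword c = [10, 11, 8, 5, 1, 1] ∈ F_13^6.


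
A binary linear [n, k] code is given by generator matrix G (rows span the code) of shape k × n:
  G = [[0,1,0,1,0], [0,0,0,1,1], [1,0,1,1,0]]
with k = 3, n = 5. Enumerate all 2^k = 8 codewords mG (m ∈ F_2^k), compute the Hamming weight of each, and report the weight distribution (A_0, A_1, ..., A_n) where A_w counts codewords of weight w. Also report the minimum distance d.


Weight distribution: A_0 = 1, A_2 = 3, A_3 = 3, A_5 = 1. Minimum distance d = 2.

Enumerate all 2^3 = 8 messages m ∈ F_2^3.
For each, compute codeword c = mG in F_2^5, then tally its weight.
  m = 000 → c = 00000, weight = 0.
  m = 100 → c = 01010, weight = 2.
  m = 010 → c = 00011, weight = 2.
  m = 110 → c = 01001, weight = 2.
  m = 001 → c = 10110, weight = 3.
  m = 101 → c = 11100, weight = 3.
  m = 011 → c = 10101, weight = 3.
  m = 111 → c = 11111, weight = 5.
Tally weights:
  weight 0: 1 codewords.
  weight 2: 3 codewords.
  weight 3: 3 codewords.
  weight 5: 1 codewords.
Minimum distance d = smallest w > 0 with A_w > 0 = 2.
Sanity: Σ A_w = 8 = 2^3 = 8 ✓.


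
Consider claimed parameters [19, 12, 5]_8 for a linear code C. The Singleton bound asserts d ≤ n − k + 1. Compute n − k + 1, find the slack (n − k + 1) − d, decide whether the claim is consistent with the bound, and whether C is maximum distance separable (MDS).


Singleton RHS = n − k + 1 = 8, slack = 3, bound satisfied, not MDS.

Singleton bound: d ≤ n − k + 1.
Here n = 19, k = 12, so n − k + 1 = 8.
Given d = 5, check d ≤ 8: YES.
Slack = (n − k + 1) − d = 3.
The code is NOT MDS (slack = 3 > 0).
Description: the claimed parameters are [19, 12, 5]_8; such a code would be non-MDS.


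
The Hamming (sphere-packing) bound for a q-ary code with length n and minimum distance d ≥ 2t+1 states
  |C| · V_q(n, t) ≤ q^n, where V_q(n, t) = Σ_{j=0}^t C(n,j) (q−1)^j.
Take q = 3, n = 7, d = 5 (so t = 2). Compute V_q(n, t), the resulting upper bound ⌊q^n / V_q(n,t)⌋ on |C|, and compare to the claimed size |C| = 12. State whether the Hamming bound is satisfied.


V_q(n, t) = 99, q^n = 2187, Hamming bound = 22, |C| = 12 ≤ bound (satisfied).

Step 1: Compute V_q(n, t) = Σ_{j=0}^2 C(n, j) (q−1)^j.
  j = 0: C(7,0)·(2)^0 = 1·1 = 1.
  j = 1: C(7,1)·(2)^1 = 7·2 = 14.
  j = 2: C(7,2)·(2)^2 = 21·4 = 84.
  V_q(n, t) = 1 + 14 + 84 = 99.
Step 2: q^n = 3^7 = 2187.
Step 3: Hamming bound ⌊q^n / V_q(n,t)⌋ = ⌊2187/99⌋ = 22.
Step 4: Compare |C| = 12 to 22: satisfied.
The claimed |C| lies below the Hamming bound.


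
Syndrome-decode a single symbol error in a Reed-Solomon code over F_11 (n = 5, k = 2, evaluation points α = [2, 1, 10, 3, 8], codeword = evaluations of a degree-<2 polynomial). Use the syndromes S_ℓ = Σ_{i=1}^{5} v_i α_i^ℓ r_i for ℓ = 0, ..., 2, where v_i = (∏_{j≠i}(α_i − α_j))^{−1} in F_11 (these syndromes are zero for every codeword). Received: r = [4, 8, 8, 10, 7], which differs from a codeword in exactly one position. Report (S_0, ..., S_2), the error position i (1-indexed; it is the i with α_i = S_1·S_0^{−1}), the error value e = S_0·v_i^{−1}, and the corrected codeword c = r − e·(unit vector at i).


S = (2, 2, 2), error at position 2, error magnitude e = 10, c = [4, 9, 8, 10, 7].

Step 1: column multipliers v_i = (∏_{j≠i}(α_i − α_j))^{−1} mod 11.
  i = 1 (α = 2): (2−1)(2−10)(2−3)(2−8) = 1·(−8)·(−1)·(−6) = −48 ≡ 7, so v_1 = 7^{−1} = 8 (mod 11).
  i = 2 (α = 1): (1−2)(1−10)(1−3)(1−8) = (−1)·(−9)·(−2)·(−7) = 126 ≡ 5, so v_2 = 5^{−1} = 9 (mod 11).
  i = 3 (α = 10): (10−2)(10−1)(10−3)(10−8) = 8·9·7·2 = 1008 ≡ 7, so v_3 = 7^{−1} = 8 (mod 11).
  i = 4 (α = 3): (3−2)(3−1)(3−10)(3−8) = 1·2·(−7)·(−5) = 70 ≡ 4, so v_4 = 4^{−1} = 3 (mod 11).
  i = 5 (α = 8): (8−2)(8−1)(8−10)(8−3) = 6·7·(−2)·5 = −420 ≡ 9, so v_5 = 9^{−1} = 5 (mod 11).
  v = [8, 9, 8, 3, 5].
Step 2: syndromes of r = [4, 8, 8, 10, 7] (all sums mod 11).
  S_0 = Σ v_i r_i = 8·4 + 9·8 + 8·8 + 3·10 + 5·7 = 233 ≡ 2.
  S_1 = Σ v_i α_i r_i = 8·2·4 + 9·1·8 + 8·10·8 + 3·3·10 + 5·8·7 = 1146 ≡ 2.
  α_i^2 mod 11 = [4, 1, 1, 9, 9].
  S_2 = Σ v_i α_i^2 r_i = 8·4·4 + 9·1·8 + 8·1·8 + 3·9·10 + 5·9·7 = 849 ≡ 2.
  S = (2, 2, 2) ≠ 0, so r is not a codeword (an error is present).
Step 3: locate the error. For a single error e at position i, S_ℓ = v_i·e·α_i^ℓ, so α_err = S_1/S_0.
  S_0^{−1} = 2^{−1} = 6 (mod 11), so α_err = 2·6 = 12 ≡ 1 = α_2. Error position i = 2.
  Consistency check: S_2/S_1 = 2·6 = 12 ≡ 1 = α_err ✓ (single-error assumption holds).
Step 4: error magnitude e = S_0/v_2 = S_0·∏_{j≠2}(α_2 − α_j) = 2·5 = 10 ≡ 10 (mod 11).
Step 5: correct position 2: c_2 = r_2 − e = 8 − 10 ≡ 9 (mod 11). Hence c = [4, 9, 8, 10, 7].
  Check: interpolating c through the α_i gives m(x) = 3 + 6·x (degree < 2) with m(α_i) = c_i for every i, so c is indeed a codeword.


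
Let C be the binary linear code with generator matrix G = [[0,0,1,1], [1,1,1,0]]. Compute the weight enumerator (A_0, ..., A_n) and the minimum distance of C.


Weight distribution: A_0 = 1, A_2 = 1, A_3 = 2. Minimum distance d = 2.

Enumerate all 2^2 = 4 messages m ∈ F_2^2.
For each, compute codeword c = mG in F_2^4, then tally its weight.
  m = 00 → c = 0000, weight = 0.
  m = 10 → c = 0011, weight = 2.
  m = 01 → c = 1110, weight = 3.
  m = 11 → c = 1101, weight = 3.
Tally weights:
  weight 0: 1 codewords.
  weight 2: 1 codewords.
  weight 3: 2 codewords.
Minimum distance d = smallest w > 0 with A_w > 0 = 2.
Sanity: Σ A_w = 4 = 2^2 = 4 ✓.


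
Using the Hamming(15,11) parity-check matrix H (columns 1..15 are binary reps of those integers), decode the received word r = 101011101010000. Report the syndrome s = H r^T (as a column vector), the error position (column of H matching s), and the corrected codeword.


s = (0, 1, 0, 0)^T, error position = 4, corrected codeword c = 101111101010000

Compute s = H r^T mod 2 one row at a time:
  s_1 = 0 + 1 + 0 + 1 + 0 + 0 + 0 + 0 = 2 ≡ 0 (mod 2).
  s_2 = 0 + 1 + 1 + 1 + 0 + 0 + 0 + 0 = 3 ≡ 1 (mod 2).
  s_3 = 0 + 1 + 1 + 1 + 0 + 1 + 0 + 0 = 4 ≡ 0 (mod 2).
  s_4 = 1 + 1 + 1 + 1 + 1 + 1 + 0 + 0 = 6 ≡ 0 (mod 2).
s = (0, 1, 0, 0)^T — this equals column 4 of H (binary 0100), so error is at position 4.
Correct: flip bit 4 of r = 101011101010000 to get c = 101111101010000.


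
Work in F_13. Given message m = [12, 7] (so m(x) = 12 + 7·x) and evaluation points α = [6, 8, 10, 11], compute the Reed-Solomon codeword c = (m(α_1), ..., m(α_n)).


c = [2, 3, 4, 11]

Message polynomial: m(x) = 12 + 7·x (mod 13).
For each evaluation point α_i, compute m(α_i) mod 13:
  α_1 = 6: Horner steps 7 → 2, so m(6) = 2.
  α_2 = 8: Horner steps 7 → 3, so m(8) = 3.
  α_3 = 10: Horner steps 7 → 4, so m(10) = 4.
  α_4 = 11: Horner steps 7 → 11, so m(11) = 11.
Codeword c = [2, 3, 4, 11] ∈ F_13^4.


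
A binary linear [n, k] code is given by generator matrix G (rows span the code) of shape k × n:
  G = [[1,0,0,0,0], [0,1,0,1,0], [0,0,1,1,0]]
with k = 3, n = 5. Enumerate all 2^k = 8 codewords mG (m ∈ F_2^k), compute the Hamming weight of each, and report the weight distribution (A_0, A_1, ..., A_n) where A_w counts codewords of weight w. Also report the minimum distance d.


Weight distribution: A_0 = 1, A_1 = 1, A_2 = 3, A_3 = 3. Minimum distance d = 1.

Enumerate all 2^3 = 8 messages m ∈ F_2^3.
For each, compute codeword c = mG in F_2^5, then tally its weight.
  m = 000 → c = 00000, weight = 0.
  m = 100 → c = 10000, weight = 1.
  m = 010 → c = 01010, weight = 2.
  m = 110 → c = 11010, weight = 3.
  m = 001 → c = 00110, weight = 2.
  m = 101 → c = 10110, weight = 3.
  m = 011 → c = 01100, weight = 2.
  m = 111 → c = 11100, weight = 3.
Tally weights:
  weight 0: 1 codewords.
  weight 1: 1 codewords.
  weight 2: 3 codewords.
  weight 3: 3 codewords.
Minimum distance d = smallest w > 0 with A_w > 0 = 1.
Sanity: Σ A_w = 8 = 2^3 = 8 ✓.


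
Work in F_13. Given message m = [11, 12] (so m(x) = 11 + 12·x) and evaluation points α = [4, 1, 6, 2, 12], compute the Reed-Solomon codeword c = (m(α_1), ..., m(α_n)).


c = [7, 10, 5, 9, 12]

Message polynomial: m(x) = 11 + 12·x (mod 13).
For each evaluation point α_i, compute m(α_i) mod 13:
  α_1 = 4: Horner steps 12 → 7, so m(4) = 7.
  α_2 = 1: Horner steps 12 → 10, so m(1) = 10.
  α_3 = 6: Horner steps 12 → 5, so m(6) = 5.
  α_4 = 2: Horner steps 12 → 9, so m(2) = 9.
  α_5 = 12: Horner steps 12 → 12, so m(12) = 12.
Codeword c = [7, 10, 5, 9, 12] ∈ F_13^5.


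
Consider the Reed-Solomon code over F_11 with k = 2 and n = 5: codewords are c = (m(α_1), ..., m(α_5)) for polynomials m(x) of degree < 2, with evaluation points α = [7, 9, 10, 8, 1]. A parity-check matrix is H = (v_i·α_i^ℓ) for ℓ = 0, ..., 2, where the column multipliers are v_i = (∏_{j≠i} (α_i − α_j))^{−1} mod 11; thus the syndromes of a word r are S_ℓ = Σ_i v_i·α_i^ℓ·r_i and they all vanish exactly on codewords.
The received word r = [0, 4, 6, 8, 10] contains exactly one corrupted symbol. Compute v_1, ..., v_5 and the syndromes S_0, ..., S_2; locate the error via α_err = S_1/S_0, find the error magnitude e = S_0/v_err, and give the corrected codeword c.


S = (2, 5, 7), error at position 4, error magnitude e = 6, c = [0, 4, 6, 2, 10].

Step 1: column multipliers v_i = (∏_{j≠i}(α_i − α_j))^{−1} mod 11.
  i = 1 (α = 7): (7−9)(7−10)(7−8)(7−1) = (−2)·(−3)·(−1)·6 = −36 ≡ 8, so v_1 = 8^{−1} = 7 (mod 11).
  i = 2 (α = 9): (9−7)(9−10)(9−8)(9−1) = 2·(−1)·1·8 = −16 ≡ 6, so v_2 = 6^{−1} = 2 (mod 11).
  i = 3 (α = 10): (10−7)(10−9)(10−8)(10−1) = 3·1·2·9 = 54 ≡ 10, so v_3 = 10^{−1} = 10 (mod 11).
  i = 4 (α = 8): (8−7)(8−9)(8−10)(8−1) = 1·(−1)·(−2)·7 = 14 ≡ 3, so v_4 = 3^{−1} = 4 (mod 11).
  i = 5 (α = 1): (1−7)(1−9)(1−10)(1−8) = (−6)·(−8)·(−9)·(−7) = 3024 ≡ 10, so v_5 = 10^{−1} = 10 (mod 11).
  v = [7, 2, 10, 4, 10].
Step 2: syndromes of r = [0, 4, 6, 8, 10] (all sums mod 11).
  S_0 = Σ v_i r_i = 7·0 + 2·4 + 10·6 + 4·8 + 10·10 = 200 ≡ 2.
  S_1 = Σ v_i α_i r_i = 7·7·0 + 2·9·4 + 10·10·6 + 4·8·8 + 10·1·10 = 1028 ≡ 5.
  α_i^2 mod 11 = [5, 4, 1, 9, 1].
  S_2 = Σ v_i α_i^2 r_i = 7·5·0 + 2·4·4 + 10·1·6 + 4·9·8 + 10·1·10 = 480 ≡ 7.
  S = (2, 5, 7) ≠ 0, so r is not a codeword (an error is present).
Step 3: locate the error. For a single error e at position i, S_ℓ = v_i·e·α_i^ℓ, so α_err = S_1/S_0.
  S_0^{−1} = 2^{−1} = 6 (mod 11), so α_err = 5·6 = 30 ≡ 8 = α_4. Error position i = 4.
  Consistency check: S_2/S_1 = 7·9 = 63 ≡ 8 = α_err ✓ (single-error assumption holds).
Step 4: error magnitude e = S_0/v_4 = S_0·∏_{j≠4}(α_4 − α_j) = 2·3 = 6 ≡ 6 (mod 11).
Step 5: correct position 4: c_4 = r_4 − e = 8 − 6 ≡ 2 (mod 11). Hence c = [0, 4, 6, 2, 10].
  Check: interpolating c through the α_i gives m(x) = 8 + 2·x (degree < 2) with m(α_i) = c_i for every i, so c is indeed a codeword.


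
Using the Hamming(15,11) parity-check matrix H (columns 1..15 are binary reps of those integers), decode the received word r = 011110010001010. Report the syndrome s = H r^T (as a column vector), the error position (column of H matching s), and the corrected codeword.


s = (1, 0, 1, 0)^T, error position = 10, corrected codeword c = 011110010101010

Compute s = H r^T mod 2 one row at a time:
  s_1 = 1 + 0 + 0 + 0 + 1 + 0 + 1 + 0 = 3 ≡ 1 (mod 2).
  s_2 = 1 + 1 + 0 + 0 + 1 + 0 + 1 + 0 = 4 ≡ 0 (mod 2).
  s_3 = 1 + 1 + 0 + 0 + 0 + 0 + 1 + 0 = 3 ≡ 1 (mod 2).
  s_4 = 0 + 1 + 1 + 0 + 0 + 0 + 0 + 0 = 2 ≡ 0 (mod 2).
s = (1, 0, 1, 0)^T — this equals column 10 of H (binary 1010), so error is at position 10.
Correct: flip bit 10 of r = 011110010001010 to get c = 011110010101010.


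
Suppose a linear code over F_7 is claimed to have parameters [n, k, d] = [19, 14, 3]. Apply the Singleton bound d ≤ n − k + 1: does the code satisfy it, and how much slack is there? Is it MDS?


Singleton RHS = n − k + 1 = 6, slack = 3, bound satisfied, not MDS.

Singleton bound: d ≤ n − k + 1.
Here n = 19, k = 14, so n − k + 1 = 6.
Given d = 3, check d ≤ 6: YES.
Slack = (n − k + 1) − d = 3.
The code is NOT MDS (slack = 3 > 0).
Description: the claimed parameters are [19, 14, 3]_7; such a code would be non-MDS.


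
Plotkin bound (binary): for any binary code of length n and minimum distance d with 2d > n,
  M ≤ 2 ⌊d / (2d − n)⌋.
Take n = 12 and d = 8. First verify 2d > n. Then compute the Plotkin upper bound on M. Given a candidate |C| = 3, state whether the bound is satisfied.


Plotkin bound M ≤ 4; given |C| = 3 ≤ bound (satisfied).

Check applicability: 2d = 16, n = 12.
2d − n = 4 > 0, so Plotkin applies.
Compute d/(2d−n) = 8/4 ≈ 2.0000.
⌊d/(2d−n)⌋ = 2.
Plotkin bound: M ≤ 2·2 = 4.
Given |C| = 3, check: satisfied.
This |C| is below the Plotkin bound.


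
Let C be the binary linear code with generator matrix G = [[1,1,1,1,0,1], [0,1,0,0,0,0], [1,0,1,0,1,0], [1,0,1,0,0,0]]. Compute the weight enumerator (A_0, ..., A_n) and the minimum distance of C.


Weight distribution: A_0 = 1, A_1 = 2, A_2 = 3, A_3 = 4, A_4 = 3, A_5 = 2, A_6 = 1. Minimum distance d = 1.

Enumerate all 2^4 = 16 messages m ∈ F_2^4.
For each, compute codeword c = mG in F_2^6, then tally its weight.
  m = 0000 → c = 000000, weight = 0.
  m = 1000 → c = 111101, weight = 5.
  m = 0100 → c = 010000, weight = 1.
  m = 1100 → c = 101101, weight = 4.
  m = 0010 → c = 101010, weight = 3.
  m = 1010 → c = 010111, weight = 4.
  m = 0110 → c = 111010, weight = 4.
  m = 1110 → c = 000111, weight = 3.
  m = 0001 → c = 101000, weight = 2.
  m = 1001 → c = 010101, weight = 3.
  m = 0101 → c = 111000, weight = 3.
  m = 1101 → c = 000101, weight = 2.
  m = 0011 → c = 000010, weight = 1.
  m = 1011 → c = 111111, weight = 6.
  m = 0111 → c = 010010, weight = 2.
  m = 1111 → c = 101111, weight = 5.
Tally weights:
  weight 0: 1 codewords.
  weight 1: 2 codewords.
  weight 2: 3 codewords.
  weight 3: 4 codewords.
  weight 4: 3 codewords.
  weight 5: 2 codewords.
  weight 6: 1 codewords.
Minimum distance d = smallest w > 0 with A_w > 0 = 1.
Sanity: Σ A_w = 16 = 2^4 = 16 ✓.


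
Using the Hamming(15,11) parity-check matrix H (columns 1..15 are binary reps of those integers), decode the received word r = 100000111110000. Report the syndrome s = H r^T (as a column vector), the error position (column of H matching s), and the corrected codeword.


s = (0, 1, 1, 0)^T, error position = 6, corrected codeword c = 100001111110000

Compute s = H r^T mod 2 one row at a time:
  s_1 = 1 + 1 + 1 + 1 + 0 + 0 + 0 + 0 = 4 ≡ 0 (mod 2).
  s_2 = 0 + 0 + 0 + 1 + 0 + 0 + 0 + 0 = 1 ≡ 1 (mod 2).
  s_3 = 0 + 0 + 0 + 1 + 1 + 1 + 0 + 0 = 3 ≡ 1 (mod 2).
  s_4 = 1 + 0 + 0 + 1 + 1 + 1 + 0 + 0 = 4 ≡ 0 (mod 2).
s = (0, 1, 1, 0)^T — this equals column 6 of H (binary 0110), so error is at position 6.
Correct: flip bit 6 of r = 100000111110000 to get c = 100001111110000.


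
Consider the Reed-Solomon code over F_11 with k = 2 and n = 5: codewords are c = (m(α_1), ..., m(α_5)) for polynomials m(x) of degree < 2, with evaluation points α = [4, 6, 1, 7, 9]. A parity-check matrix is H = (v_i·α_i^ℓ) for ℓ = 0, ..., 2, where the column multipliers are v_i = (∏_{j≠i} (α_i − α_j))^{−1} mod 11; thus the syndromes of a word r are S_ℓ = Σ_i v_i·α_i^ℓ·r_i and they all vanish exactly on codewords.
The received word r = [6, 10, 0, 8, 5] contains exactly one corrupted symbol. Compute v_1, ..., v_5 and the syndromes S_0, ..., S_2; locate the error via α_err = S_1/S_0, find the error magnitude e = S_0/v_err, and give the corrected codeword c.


S = (5, 2, 3), error at position 4, error magnitude e = 7, c = [6, 10, 0, 1, 5].

Step 1: column multipliers v_i = (∏_{j≠i}(α_i − α_j))^{−1} mod 11.
  i = 1 (α = 4): (4−6)(4−1)(4−7)(4−9) = (−2)·3·(−3)·(−5) = −90 ≡ 9, so v_1 = 9^{−1} = 5 (mod 11).
  i = 2 (α = 6): (6−4)(6−1)(6−7)(6−9) = 2·5·(−1)·(−3) = 30 ≡ 8, so v_2 = 8^{−1} = 7 (mod 11).
  i = 3 (α = 1): (1−4)(1−6)(1−7)(1−9) = (−3)·(−5)·(−6)·(−8) = 720 ≡ 5, so v_3 = 5^{−1} = 9 (mod 11).
  i = 4 (α = 7): (7−4)(7−6)(7−1)(7−9) = 3·1·6·(−2) = −36 ≡ 8, so v_4 = 8^{−1} = 7 (mod 11).
  i = 5 (α = 9): (9−4)(9−6)(9−1)(9−7) = 5·3·8·2 = 240 ≡ 9, so v_5 = 9^{−1} = 5 (mod 11).
  v = [5, 7, 9, 7, 5].
Step 2: syndromes of r = [6, 10, 0, 8, 5] (all sums mod 11).
  S_0 = Σ v_i r_i = 5·6 + 7·10 + 9·0 + 7·8 + 5·5 = 181 ≡ 5.
  S_1 = Σ v_i α_i r_i = 5·4·6 + 7·6·10 + 9·1·0 + 7·7·8 + 5·9·5 = 1157 ≡ 2.
  α_i^2 mod 11 = [5, 3, 1, 5, 4].
  S_2 = Σ v_i α_i^2 r_i = 5·5·6 + 7·3·10 + 9·1·0 + 7·5·8 + 5·4·5 = 740 ≡ 3.
  S = (5, 2, 3) ≠ 0, so r is not a codeword (an error is present).
Step 3: locate the error. For a single error e at position i, S_ℓ = v_i·e·α_i^ℓ, so α_err = S_1/S_0.
  S_0^{−1} = 5^{−1} = 9 (mod 11), so α_err = 2·9 = 18 ≡ 7 = α_4. Error position i = 4.
  Consistency check: S_2/S_1 = 3·6 = 18 ≡ 7 = α_err ✓ (single-error assumption holds).
Step 4: error magnitude e = S_0/v_4 = S_0·∏_{j≠4}(α_4 − α_j) = 5·8 = 40 ≡ 7 (mod 11).
Step 5: correct position 4: c_4 = r_4 − e = 8 − 7 ≡ 1 (mod 11). Hence c = [6, 10, 0, 1, 5].
  Check: interpolating c through the α_i gives m(x) = 9 + 2·x (degree < 2) with m(α_i) = c_i for every i, so c is indeed a codeword.


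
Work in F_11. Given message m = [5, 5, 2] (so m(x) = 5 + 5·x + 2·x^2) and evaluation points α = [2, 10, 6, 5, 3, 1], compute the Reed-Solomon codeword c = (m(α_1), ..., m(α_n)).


c = [1, 2, 8, 3, 5, 1]

Message polynomial: m(x) = 5 + 5·x + 2·x^2 (mod 11).
For each evaluation point α_i, compute m(α_i) mod 11:
  α_1 = 2: Horner steps 2 → 9 → 1, so m(2) = 1.
  α_2 = 10: Horner steps 2 → 3 → 2, so m(10) = 2.
  α_3 = 6: Horner steps 2 → 6 → 8, so m(6) = 8.
  α_4 = 5: Horner steps 2 → 4 → 3, so m(5) = 3.
  α_5 = 3: Horner steps 2 → 0 → 5, so m(3) = 5.
  α_6 = 1: Horner steps 2 → 7 → 1, so m(1) = 1.
Codeword c = [1, 2, 8, 3, 5, 1] ∈ F_11^6.


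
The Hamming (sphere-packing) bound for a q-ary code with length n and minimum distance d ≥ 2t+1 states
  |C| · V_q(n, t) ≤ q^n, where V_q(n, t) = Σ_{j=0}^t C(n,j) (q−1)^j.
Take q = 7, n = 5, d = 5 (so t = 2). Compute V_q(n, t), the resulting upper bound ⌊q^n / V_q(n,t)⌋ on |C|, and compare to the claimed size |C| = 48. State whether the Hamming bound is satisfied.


V_q(n, t) = 391, q^n = 16807, Hamming bound = 42, |C| = 48 > bound (violated).

Step 1: Compute V_q(n, t) = Σ_{j=0}^2 C(n, j) (q−1)^j.
  j = 0: C(5,0)·(6)^0 = 1·1 = 1.
  j = 1: C(5,1)·(6)^1 = 5·6 = 30.
  j = 2: C(5,2)·(6)^2 = 10·36 = 360.
  V_q(n, t) = 1 + 30 + 360 = 391.
Step 2: q^n = 7^5 = 16807.
Step 3: Hamming bound ⌊q^n / V_q(n,t)⌋ = ⌊16807/391⌋ = 42.
Step 4: Compare |C| = 48 to 42: violated.
The claimed |C| lies above the Hamming bound, so no 7-ary code of length 5 with d ≥ 5 can have 48 codewords.


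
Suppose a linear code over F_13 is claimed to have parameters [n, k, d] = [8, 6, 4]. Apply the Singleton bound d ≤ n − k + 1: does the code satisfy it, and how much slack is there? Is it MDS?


Singleton RHS = n − k + 1 = 3, slack = -1, bound violated (no such code; not MDS).

Singleton bound: d ≤ n − k + 1.
Here n = 8, k = 6, so n − k + 1 = 3.
Given d = 4, check d ≤ 3: NO.
Slack = (n − k + 1) − d = -1.
The slack is negative: d = 4 exceeds n − k + 1 = 3 by 1, so the Singleton bound is violated and no linear [8, 6, 4]_13 code can exist. In particular it is not MDS (MDS requires d = n − k + 1 exactly).
Description: the claimed parameters are [8, 6, 4]_13; such a code would be impossible (violates the Singleton bound).


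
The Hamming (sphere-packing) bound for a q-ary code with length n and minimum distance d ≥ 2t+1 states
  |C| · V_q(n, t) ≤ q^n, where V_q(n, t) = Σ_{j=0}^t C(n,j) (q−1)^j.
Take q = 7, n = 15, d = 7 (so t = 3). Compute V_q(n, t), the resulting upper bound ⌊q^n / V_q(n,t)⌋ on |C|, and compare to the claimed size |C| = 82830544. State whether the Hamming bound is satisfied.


V_q(n, t) = 102151, q^n = 4747561509943, Hamming bound = 46475918, |C| = 82830544 > bound (violated).

Step 1: Compute V_q(n, t) = Σ_{j=0}^3 C(n, j) (q−1)^j.
  j = 0: C(15,0)·(6)^0 = 1·1 = 1.
  j = 1: C(15,1)·(6)^1 = 15·6 = 90.
  j = 2: C(15,2)·(6)^2 = 105·36 = 3780.
  j = 3: C(15,3)·(6)^3 = 455·216 = 98280.
  V_q(n, t) = 1 + 90 + 3780 + 98280 = 102151.
Step 2: q^n = 7^15 = 4747561509943.
Step 3: Hamming bound ⌊q^n / V_q(n,t)⌋ = ⌊4747561509943/102151⌋ = 46475918.
Step 4: Compare |C| = 82830544 to 46475918: violated.
The claimed |C| lies above the Hamming bound, so no 7-ary code of length 15 with d ≥ 7 can have 82830544 codewords.


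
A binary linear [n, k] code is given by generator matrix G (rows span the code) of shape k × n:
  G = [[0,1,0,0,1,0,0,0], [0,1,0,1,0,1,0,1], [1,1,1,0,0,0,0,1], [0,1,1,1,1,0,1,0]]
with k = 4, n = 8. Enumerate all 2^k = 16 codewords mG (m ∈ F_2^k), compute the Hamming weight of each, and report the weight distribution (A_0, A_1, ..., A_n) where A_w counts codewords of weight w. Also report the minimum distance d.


Weight distribution: A_0 = 1, A_2 = 1, A_3 = 2, A_4 = 5, A_5 = 6, A_6 = 1. Minimum distance d = 2.

Enumerate all 2^4 = 16 messages m ∈ F_2^4.
For each, compute codeword c = mG in F_2^8, then tally its weight.
  m = 0000 → c = 00000000, weight = 0.
  m = 1000 → c = 01001000, weight = 2.
  m = 0100 → c = 01010101, weight = 4.
  m = 1100 → c = 00011101, weight = 4.
  m = 0010 → c = 11100001, weight = 4.
  m = 1010 → c = 10101001, weight = 4.
  m = 0110 → c = 10110100, weight = 4.
  m = 1110 → c = 11111100, weight = 6.
  m = 0001 → c = 01111010, weight = 5.
  m = 1001 → c = 00110010, weight = 3.
  m = 0101 → c = 00101111, weight = 5.
  m = 1101 → c = 01100111, weight = 5.
  m = 0011 → c = 10011011, weight = 5.
  m = 1011 → c = 11010011, weight = 5.
  m = 0111 → c = 11001110, weight = 5.
  m = 1111 → c = 10000110, weight = 3.
Tally weights:
  weight 0: 1 codewords.
  weight 2: 1 codewords.
  weight 3: 2 codewords.
  weight 4: 5 codewords.
  weight 5: 6 codewords.
  weight 6: 1 codewords.
Minimum distance d = smallest w > 0 with A_w > 0 = 2.
Sanity: Σ A_w = 16 = 2^4 = 16 ✓.
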